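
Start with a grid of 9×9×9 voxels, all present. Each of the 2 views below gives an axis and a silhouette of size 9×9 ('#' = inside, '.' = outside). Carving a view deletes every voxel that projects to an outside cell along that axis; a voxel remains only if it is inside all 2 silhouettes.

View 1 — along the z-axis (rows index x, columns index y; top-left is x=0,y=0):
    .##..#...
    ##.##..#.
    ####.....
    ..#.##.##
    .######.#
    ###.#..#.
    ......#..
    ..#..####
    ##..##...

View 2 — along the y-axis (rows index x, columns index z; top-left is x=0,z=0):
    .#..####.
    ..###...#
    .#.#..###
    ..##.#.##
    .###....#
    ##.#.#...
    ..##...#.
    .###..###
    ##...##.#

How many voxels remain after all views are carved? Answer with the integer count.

before carving: 729 voxels (9×9×9)
after view 1 [z-axis, 39 of 81 cells solid] → remaining = 351
after view 2 [y-axis, 41 of 81 cells solid] → remaining = 181

181 voxels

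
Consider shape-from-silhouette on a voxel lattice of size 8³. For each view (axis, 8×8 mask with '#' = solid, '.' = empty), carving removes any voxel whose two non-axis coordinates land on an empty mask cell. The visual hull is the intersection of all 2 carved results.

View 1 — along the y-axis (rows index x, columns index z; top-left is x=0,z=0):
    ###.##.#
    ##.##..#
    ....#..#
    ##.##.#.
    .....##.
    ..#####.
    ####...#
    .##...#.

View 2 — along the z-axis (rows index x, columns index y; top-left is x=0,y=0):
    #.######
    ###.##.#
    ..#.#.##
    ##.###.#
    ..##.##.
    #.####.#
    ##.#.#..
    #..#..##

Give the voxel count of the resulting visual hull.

voxel count = 180

full grid |V| = 512
[1] y-view keeps 33 columns → grid now 264
[2] z-view keeps 41 columns → grid now 180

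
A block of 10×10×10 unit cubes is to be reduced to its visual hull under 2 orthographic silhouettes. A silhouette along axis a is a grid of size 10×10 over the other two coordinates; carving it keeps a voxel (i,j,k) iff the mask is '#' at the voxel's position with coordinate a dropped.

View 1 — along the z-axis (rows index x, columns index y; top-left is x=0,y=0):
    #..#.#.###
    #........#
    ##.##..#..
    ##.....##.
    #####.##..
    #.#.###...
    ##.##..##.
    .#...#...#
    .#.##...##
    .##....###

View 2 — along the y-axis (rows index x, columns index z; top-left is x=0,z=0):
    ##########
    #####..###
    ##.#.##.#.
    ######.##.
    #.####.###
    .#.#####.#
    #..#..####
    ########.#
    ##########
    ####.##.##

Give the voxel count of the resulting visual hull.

initial block: 10^3 = 1000
carve view 1 (along z, XY-mask fill 48/100): 480 voxels remain
carve view 2 (along y, XZ-mask fill 80/100): 382 voxels remain

|visual hull| = 382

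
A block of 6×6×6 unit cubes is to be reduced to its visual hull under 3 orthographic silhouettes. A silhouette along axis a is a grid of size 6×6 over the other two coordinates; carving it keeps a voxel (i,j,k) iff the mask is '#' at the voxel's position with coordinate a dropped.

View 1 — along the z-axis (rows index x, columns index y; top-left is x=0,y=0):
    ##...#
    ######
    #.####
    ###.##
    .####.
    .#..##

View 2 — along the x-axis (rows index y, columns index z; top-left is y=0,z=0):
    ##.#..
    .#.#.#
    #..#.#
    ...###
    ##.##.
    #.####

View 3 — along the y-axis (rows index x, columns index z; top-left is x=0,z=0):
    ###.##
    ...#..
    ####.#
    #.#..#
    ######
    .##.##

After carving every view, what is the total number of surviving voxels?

57 voxels

initial block: 6^3 = 216
V1 z: intersect with XY mask (26 set) -- 156 left
V2 x: intersect with YZ mask (21 set) -- 93 left
V3 y: intersect with XZ mask (24 set) -- 57 left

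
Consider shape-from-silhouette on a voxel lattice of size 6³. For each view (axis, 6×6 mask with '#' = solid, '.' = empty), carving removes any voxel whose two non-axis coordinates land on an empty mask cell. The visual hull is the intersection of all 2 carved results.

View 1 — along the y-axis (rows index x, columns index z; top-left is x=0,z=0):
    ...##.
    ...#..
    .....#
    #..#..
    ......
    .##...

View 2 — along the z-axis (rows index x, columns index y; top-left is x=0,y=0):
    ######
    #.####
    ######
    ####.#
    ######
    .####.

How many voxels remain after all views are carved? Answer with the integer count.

start: 6×6×6 = 216 voxels
carve view 1 (along y, XZ-mask fill 8/36): 48 voxels remain
carve view 2 (along z, XY-mask fill 32/36): 41 voxels remain

|visual hull| = 41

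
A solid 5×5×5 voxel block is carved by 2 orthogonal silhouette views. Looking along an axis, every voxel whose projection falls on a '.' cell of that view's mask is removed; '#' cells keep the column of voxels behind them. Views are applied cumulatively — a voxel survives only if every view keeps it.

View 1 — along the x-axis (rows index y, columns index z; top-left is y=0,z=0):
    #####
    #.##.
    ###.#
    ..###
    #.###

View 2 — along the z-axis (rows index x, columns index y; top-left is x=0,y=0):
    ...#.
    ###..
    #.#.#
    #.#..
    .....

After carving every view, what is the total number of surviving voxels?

remaining voxels: 37

before carving: 125 voxels (5×5×5)
  1. axis=0 (YZ plane), |mask|=19  ⇒  voxels=95
  2. axis=2 (XY plane), |mask|=9  ⇒  voxels=37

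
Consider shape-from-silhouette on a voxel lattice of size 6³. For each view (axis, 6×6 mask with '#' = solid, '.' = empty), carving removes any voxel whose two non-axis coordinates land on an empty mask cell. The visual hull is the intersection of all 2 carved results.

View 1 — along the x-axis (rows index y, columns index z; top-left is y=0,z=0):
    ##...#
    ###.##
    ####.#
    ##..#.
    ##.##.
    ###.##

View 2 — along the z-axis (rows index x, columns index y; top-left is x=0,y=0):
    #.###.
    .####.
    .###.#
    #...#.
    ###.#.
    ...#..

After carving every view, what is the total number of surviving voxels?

before carving: 216 voxels (6×6×6)
step 1: project along x, AND mask (25/36) → |grid| = 150
step 2: project along z, AND mask (19/36) → |grid| = 77

77 voxels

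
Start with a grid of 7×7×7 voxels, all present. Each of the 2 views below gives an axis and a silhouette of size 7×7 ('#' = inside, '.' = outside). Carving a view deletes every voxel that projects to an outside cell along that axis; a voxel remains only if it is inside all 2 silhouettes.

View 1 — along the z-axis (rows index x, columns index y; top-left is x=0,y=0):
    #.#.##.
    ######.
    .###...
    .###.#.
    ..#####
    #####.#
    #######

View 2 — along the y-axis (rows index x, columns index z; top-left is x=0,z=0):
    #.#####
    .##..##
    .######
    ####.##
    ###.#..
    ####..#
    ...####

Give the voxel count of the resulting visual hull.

initial block: 7^3 = 343
carve view 1 (along z, XY-mask fill 35/49): 245 voxels remain
carve view 2 (along y, XZ-mask fill 35/49): 168 voxels remain

voxel count = 168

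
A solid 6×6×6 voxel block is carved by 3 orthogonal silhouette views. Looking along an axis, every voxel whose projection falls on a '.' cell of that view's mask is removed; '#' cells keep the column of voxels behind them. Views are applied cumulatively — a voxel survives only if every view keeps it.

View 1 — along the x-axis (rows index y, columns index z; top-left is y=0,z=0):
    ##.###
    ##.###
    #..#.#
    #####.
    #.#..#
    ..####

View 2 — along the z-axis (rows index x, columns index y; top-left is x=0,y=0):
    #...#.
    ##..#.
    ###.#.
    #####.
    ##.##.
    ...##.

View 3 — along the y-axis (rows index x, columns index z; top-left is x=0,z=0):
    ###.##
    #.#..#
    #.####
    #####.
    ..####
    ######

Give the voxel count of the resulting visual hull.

before carving: 216 voxels (6×6×6)
[1] x-view keeps 25 columns → grid now 150
[2] z-view keeps 20 columns → grid now 84
[3] y-view keeps 28 columns → grid now 64

|visual hull| = 64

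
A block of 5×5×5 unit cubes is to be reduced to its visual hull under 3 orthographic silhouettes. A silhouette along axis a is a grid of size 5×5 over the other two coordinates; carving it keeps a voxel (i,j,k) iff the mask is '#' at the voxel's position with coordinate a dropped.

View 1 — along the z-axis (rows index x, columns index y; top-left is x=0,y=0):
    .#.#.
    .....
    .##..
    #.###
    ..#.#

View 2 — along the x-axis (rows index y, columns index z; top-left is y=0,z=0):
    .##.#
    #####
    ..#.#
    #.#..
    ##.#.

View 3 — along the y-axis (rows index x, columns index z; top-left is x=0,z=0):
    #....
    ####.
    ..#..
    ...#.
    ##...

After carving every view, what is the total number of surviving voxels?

before carving: 125 voxels (5×5×5)
step 1: project along z, AND mask (10/25) → |grid| = 50
step 2: project along x, AND mask (15/25) → |grid| = 29
step 3: project along y, AND mask (9/25) → |grid| = 7

remaining voxels: 7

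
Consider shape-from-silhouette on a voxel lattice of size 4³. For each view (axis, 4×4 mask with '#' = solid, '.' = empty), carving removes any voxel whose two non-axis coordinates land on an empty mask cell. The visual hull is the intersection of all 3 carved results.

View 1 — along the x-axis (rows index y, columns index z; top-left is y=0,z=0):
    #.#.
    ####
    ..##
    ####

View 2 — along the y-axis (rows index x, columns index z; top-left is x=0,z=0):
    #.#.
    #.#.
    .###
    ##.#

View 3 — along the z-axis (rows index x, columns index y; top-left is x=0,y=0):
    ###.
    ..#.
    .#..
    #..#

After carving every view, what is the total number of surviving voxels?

|visual hull| = 13

before carving: 64 voxels (4×4×4)
after view 1 [x-axis, 12 of 16 cells solid] → remaining = 48
after view 2 [y-axis, 10 of 16 cells solid] → remaining = 31
after view 3 [z-axis, 7 of 16 cells solid] → remaining = 13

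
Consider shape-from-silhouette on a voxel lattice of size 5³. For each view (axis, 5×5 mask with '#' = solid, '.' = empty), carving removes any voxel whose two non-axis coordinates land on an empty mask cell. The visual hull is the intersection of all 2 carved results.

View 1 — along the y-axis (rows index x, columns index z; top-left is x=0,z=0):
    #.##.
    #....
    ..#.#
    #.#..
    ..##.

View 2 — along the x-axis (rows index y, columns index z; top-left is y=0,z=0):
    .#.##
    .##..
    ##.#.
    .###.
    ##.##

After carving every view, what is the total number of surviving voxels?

voxel count = 24

start: 5×5×5 = 125 voxels
carve view 1 (along y, XZ-mask fill 10/25): 50 voxels remain
carve view 2 (along x, YZ-mask fill 15/25): 24 voxels remain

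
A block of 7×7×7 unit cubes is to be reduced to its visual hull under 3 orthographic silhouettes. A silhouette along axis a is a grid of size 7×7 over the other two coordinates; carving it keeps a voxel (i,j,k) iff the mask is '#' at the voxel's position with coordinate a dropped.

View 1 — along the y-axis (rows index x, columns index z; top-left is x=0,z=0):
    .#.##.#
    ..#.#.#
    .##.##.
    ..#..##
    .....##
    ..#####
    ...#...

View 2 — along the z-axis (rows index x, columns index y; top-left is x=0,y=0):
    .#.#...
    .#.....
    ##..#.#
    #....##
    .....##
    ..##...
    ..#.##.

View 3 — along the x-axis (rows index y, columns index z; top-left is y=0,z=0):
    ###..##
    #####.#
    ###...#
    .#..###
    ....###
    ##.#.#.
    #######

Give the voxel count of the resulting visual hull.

38 voxels

initial block: 7^3 = 343
[1] y-view keeps 22 columns → grid now 154
[2] z-view keeps 17 columns → grid now 53
[3] x-view keeps 33 columns → grid now 38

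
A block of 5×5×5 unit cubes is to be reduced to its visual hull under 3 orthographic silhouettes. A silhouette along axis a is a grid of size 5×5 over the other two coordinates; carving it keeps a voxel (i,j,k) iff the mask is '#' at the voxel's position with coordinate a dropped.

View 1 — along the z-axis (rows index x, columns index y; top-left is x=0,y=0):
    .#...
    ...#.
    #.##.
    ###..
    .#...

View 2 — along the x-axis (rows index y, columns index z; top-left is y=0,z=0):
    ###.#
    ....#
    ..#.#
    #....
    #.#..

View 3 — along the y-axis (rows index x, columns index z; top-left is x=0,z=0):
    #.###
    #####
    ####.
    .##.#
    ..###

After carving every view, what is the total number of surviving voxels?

14 voxels

full grid |V| = 125
after view 1 [z-axis, 9 of 25 cells solid] → remaining = 45
after view 2 [x-axis, 10 of 25 cells solid] → remaining = 17
after view 3 [y-axis, 19 of 25 cells solid] → remaining = 14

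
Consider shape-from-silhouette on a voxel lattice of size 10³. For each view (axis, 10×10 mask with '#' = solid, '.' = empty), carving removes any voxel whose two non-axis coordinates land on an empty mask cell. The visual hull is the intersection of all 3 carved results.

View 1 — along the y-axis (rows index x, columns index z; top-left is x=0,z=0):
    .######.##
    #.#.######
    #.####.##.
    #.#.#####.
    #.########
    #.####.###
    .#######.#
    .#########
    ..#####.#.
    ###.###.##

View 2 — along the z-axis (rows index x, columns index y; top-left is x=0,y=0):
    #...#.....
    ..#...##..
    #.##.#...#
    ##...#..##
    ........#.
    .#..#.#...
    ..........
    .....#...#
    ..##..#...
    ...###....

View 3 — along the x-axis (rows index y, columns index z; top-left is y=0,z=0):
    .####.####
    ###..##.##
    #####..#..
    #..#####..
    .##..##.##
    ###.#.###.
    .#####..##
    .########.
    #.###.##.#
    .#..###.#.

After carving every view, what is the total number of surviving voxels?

before carving: 1000 voxels (10×10×10)
step 1: project along y, AND mask (78/100) → |grid| = 780
step 2: project along z, AND mask (27/100) → |grid| = 203
step 3: project along x, AND mask (67/100) → |grid| = 137

remaining voxels: 137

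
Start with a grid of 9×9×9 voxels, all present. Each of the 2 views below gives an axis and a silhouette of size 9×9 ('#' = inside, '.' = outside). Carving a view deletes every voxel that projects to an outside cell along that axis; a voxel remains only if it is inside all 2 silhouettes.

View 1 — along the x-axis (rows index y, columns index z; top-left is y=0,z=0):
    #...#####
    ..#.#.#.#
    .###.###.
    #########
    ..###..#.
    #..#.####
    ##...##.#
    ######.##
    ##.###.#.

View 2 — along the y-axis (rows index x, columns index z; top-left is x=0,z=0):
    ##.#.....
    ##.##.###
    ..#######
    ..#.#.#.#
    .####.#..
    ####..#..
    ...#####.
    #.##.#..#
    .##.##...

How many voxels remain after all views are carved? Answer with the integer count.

266 voxels

start: 9×9×9 = 729 voxels
[1] x-view keeps 54 columns → grid now 486
[2] y-view keeps 45 columns → grid now 266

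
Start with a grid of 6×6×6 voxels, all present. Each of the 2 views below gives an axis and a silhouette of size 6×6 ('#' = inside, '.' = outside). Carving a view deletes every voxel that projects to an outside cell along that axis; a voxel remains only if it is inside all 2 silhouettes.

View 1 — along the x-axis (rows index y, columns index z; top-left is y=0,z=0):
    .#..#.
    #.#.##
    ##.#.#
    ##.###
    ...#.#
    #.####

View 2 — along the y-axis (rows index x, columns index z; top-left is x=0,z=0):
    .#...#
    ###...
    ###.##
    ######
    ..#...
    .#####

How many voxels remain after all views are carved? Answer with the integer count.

77 voxels

before carving: 216 voxels (6×6×6)
after view 1 [x-axis, 22 of 36 cells solid] → remaining = 132
after view 2 [y-axis, 22 of 36 cells solid] → remaining = 77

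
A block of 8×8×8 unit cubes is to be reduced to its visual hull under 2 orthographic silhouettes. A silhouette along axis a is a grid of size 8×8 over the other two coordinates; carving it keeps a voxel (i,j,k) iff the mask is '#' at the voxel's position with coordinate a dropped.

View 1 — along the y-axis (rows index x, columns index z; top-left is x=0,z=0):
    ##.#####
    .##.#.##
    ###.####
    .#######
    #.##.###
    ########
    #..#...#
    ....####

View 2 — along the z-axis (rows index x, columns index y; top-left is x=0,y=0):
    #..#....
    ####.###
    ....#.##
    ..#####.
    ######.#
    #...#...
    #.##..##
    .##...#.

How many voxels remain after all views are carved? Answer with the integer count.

|visual hull| = 190

full grid |V| = 512
  1. axis=1 (XZ plane), |mask|=47  ⇒  voxels=376
  2. axis=2 (XY plane), |mask|=34  ⇒  voxels=190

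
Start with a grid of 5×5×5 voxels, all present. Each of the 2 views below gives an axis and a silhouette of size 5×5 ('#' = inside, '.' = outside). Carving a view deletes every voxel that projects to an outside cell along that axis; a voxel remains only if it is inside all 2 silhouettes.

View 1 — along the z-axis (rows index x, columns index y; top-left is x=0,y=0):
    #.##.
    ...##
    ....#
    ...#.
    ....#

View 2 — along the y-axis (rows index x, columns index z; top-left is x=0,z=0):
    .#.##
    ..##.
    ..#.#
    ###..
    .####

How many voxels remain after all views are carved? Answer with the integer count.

remaining voxels: 22

start: 5×5×5 = 125 voxels
after view 1 [z-axis, 8 of 25 cells solid] → remaining = 40
after view 2 [y-axis, 14 of 25 cells solid] → remaining = 22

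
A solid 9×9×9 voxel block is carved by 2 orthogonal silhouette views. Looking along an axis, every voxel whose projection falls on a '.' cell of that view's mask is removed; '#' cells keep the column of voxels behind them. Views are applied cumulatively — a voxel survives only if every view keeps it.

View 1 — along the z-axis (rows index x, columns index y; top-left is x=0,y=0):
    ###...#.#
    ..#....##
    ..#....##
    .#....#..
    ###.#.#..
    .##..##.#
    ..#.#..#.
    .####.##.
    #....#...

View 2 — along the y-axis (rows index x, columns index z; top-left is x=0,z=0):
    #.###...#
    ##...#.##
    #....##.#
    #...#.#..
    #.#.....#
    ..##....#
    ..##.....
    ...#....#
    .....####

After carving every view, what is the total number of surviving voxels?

before carving: 729 voxels (9×9×9)
  1. axis=2 (XY plane), |mask|=34  ⇒  voxels=306
  2. axis=1 (XZ plane), |mask|=31  ⇒  voxels=114

voxel count = 114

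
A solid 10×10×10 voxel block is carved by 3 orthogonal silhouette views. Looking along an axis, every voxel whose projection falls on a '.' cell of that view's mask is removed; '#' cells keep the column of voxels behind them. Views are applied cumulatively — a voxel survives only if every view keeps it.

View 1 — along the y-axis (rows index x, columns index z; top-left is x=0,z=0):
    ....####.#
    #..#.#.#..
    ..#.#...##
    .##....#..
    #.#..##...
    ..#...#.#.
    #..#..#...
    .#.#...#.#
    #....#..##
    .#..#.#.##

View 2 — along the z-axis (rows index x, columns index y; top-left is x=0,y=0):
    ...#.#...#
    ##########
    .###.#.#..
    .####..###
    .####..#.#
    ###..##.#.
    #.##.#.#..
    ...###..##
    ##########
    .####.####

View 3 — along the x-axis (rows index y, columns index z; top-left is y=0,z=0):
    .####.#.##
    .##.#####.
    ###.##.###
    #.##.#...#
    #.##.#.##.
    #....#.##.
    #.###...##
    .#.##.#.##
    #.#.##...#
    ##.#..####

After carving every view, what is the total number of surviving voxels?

|visual hull| = 154

initial block: 10^3 = 1000
step 1: project along y, AND mask (39/100) → |grid| = 390
step 2: project along z, AND mask (65/100) → |grid| = 253
step 3: project along x, AND mask (61/100) → |grid| = 154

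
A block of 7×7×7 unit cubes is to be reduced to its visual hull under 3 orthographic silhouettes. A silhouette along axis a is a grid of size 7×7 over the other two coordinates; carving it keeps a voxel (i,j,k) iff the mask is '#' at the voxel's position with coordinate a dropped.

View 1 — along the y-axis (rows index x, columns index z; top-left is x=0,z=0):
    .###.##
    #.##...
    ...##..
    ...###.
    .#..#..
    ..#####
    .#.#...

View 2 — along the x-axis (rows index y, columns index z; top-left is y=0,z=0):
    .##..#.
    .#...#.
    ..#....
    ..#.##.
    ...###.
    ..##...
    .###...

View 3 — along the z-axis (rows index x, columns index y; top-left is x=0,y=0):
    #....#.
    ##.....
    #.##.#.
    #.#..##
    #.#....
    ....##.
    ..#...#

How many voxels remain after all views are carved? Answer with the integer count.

initial block: 7^3 = 343
step 1: project along y, AND mask (22/49) → |grid| = 154
step 2: project along x, AND mask (17/49) → |grid| = 62
step 3: project along z, AND mask (18/49) → |grid| = 19

19 voxels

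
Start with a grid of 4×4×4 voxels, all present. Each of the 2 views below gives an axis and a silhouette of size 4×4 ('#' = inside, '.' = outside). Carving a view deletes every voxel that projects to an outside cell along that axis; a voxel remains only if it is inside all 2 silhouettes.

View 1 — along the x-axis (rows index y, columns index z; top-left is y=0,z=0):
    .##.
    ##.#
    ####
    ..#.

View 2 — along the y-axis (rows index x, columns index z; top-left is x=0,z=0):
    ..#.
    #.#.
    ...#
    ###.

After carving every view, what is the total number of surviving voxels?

start: 4×4×4 = 64 voxels
[1] x-view keeps 10 columns → grid now 40
[2] y-view keeps 7 columns → grid now 18

18 voxels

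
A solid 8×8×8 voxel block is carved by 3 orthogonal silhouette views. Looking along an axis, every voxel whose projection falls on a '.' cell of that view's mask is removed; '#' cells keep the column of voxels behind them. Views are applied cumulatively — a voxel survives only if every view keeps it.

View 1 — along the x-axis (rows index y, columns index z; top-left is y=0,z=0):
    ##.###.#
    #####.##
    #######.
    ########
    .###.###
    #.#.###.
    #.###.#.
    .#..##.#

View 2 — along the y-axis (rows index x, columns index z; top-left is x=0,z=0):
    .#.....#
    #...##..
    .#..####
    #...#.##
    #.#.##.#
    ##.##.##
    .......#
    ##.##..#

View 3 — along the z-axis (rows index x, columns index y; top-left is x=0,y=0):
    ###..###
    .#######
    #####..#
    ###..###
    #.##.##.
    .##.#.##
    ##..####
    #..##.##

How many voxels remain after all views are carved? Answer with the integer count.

remaining voxels: 131

initial block: 8^3 = 512
  1. axis=0 (YZ plane), |mask|=48  ⇒  voxels=384
  2. axis=1 (XZ plane), |mask|=31  ⇒  voxels=185
  3. axis=2 (XY plane), |mask|=46  ⇒  voxels=131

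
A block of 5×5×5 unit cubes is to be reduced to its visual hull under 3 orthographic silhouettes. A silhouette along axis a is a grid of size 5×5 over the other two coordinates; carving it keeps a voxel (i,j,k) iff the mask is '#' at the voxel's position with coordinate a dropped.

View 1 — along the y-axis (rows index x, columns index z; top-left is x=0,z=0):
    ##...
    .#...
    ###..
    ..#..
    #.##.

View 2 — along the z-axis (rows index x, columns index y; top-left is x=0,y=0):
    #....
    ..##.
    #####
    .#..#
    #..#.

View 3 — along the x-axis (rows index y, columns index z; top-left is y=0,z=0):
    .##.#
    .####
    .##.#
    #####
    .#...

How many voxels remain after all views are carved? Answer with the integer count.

|visual hull| = 18

before carving: 125 voxels (5×5×5)
V1 y: intersect with XZ mask (10 set) -- 50 left
V2 z: intersect with XY mask (12 set) -- 27 left
V3 x: intersect with YZ mask (16 set) -- 18 left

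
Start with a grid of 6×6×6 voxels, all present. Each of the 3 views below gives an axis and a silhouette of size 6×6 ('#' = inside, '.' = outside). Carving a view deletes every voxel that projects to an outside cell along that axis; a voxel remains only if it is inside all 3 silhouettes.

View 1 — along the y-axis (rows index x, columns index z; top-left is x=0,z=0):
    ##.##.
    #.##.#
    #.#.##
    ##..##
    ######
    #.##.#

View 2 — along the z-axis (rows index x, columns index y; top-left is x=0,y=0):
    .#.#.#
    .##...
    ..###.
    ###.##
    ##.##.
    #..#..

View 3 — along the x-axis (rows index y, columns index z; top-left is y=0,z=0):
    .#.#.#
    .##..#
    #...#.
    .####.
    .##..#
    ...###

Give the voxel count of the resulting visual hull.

42 voxels

start: 6×6×6 = 216 voxels
[1] y-view keeps 26 columns → grid now 156
[2] z-view keeps 19 columns → grid now 84
[3] x-view keeps 18 columns → grid now 42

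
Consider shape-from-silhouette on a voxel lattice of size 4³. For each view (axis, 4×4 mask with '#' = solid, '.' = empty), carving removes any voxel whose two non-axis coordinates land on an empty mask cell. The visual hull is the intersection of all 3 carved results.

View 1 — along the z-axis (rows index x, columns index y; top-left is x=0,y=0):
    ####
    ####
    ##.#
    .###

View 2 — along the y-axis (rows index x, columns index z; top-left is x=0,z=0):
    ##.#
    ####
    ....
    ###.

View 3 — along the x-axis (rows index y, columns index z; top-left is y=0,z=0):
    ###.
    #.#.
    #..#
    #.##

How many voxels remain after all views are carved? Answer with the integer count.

initial block: 4^3 = 64
  1. axis=2 (XY plane), |mask|=14  ⇒  voxels=56
  2. axis=1 (XZ plane), |mask|=10  ⇒  voxels=37
  3. axis=0 (YZ plane), |mask|=10  ⇒  voxels=22

22 voxels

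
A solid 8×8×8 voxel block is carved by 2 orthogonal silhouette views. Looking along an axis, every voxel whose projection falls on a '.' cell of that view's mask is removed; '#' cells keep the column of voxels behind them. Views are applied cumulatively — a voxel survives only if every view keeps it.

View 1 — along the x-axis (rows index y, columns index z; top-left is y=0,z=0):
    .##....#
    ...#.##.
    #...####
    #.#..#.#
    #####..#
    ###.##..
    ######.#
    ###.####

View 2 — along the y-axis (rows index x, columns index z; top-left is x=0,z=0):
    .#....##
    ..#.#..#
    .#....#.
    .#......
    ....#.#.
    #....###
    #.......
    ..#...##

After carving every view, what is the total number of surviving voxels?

voxel count = 94

initial block: 8^3 = 512
after view 1 [x-axis, 40 of 64 cells solid] → remaining = 320
after view 2 [y-axis, 19 of 64 cells solid] → remaining = 94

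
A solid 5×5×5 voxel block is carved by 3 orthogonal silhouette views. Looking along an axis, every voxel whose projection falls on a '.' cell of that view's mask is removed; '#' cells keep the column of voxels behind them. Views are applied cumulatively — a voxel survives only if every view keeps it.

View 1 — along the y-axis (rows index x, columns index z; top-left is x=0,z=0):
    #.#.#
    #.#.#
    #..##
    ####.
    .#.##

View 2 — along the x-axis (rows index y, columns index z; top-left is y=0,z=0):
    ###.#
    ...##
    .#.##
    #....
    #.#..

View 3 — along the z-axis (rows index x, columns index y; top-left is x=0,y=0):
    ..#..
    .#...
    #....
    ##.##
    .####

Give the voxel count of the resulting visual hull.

before carving: 125 voxels (5×5×5)
step 1: project along y, AND mask (16/25) → |grid| = 80
step 2: project along x, AND mask (12/25) → |grid| = 40
step 3: project along z, AND mask (11/25) → |grid| = 16

|visual hull| = 16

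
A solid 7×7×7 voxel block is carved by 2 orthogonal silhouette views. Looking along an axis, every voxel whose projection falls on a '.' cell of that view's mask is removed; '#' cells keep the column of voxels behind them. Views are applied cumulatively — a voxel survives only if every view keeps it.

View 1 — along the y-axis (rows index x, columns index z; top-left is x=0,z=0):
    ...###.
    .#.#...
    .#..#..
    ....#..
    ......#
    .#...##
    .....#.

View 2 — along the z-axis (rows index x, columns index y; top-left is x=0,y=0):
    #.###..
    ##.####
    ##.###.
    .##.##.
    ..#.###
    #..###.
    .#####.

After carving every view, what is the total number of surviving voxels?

remaining voxels: 59

before carving: 343 voxels (7×7×7)
[1] y-view keeps 13 columns → grid now 91
[2] z-view keeps 32 columns → grid now 59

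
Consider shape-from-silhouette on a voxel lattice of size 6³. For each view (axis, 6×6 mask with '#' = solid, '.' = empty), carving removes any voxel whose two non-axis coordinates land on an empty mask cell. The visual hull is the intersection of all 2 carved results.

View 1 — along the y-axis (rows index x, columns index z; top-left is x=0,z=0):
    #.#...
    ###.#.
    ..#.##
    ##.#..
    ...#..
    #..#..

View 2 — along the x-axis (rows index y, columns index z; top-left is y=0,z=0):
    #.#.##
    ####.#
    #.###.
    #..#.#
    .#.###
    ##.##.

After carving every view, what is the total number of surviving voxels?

remaining voxels: 62

start: 6×6×6 = 216 voxels
[1] y-view keeps 15 columns → grid now 90
[2] x-view keeps 24 columns → grid now 62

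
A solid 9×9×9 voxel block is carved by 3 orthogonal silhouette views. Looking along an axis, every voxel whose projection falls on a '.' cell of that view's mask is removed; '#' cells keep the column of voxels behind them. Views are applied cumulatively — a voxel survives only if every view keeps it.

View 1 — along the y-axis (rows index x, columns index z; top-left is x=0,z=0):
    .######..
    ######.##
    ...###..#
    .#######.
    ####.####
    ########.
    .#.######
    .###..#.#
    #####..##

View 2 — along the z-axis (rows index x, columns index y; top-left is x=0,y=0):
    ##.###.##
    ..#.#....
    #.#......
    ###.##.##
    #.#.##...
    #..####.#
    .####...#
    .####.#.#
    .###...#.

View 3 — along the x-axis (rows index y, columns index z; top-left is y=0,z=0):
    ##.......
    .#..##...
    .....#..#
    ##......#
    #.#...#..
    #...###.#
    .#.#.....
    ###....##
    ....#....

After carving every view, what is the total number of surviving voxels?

remaining voxels: 86

before carving: 729 voxels (9×9×9)
V1 y: intersect with XZ mask (60 set) -- 540 left
V2 z: intersect with XY mask (43 set) -- 288 left
V3 x: intersect with YZ mask (26 set) -- 86 left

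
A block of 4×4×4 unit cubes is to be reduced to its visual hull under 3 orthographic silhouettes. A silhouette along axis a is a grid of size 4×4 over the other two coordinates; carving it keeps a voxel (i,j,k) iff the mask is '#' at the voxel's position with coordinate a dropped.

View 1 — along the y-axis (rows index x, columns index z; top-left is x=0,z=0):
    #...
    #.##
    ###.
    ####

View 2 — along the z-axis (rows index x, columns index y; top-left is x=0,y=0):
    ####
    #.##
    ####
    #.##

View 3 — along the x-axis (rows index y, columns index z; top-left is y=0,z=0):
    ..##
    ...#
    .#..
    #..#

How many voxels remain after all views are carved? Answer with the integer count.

full grid |V| = 64
[1] y-view keeps 11 columns → grid now 44
[2] z-view keeps 14 columns → grid now 37
[3] x-view keeps 6 columns → grid now 13

remaining voxels: 13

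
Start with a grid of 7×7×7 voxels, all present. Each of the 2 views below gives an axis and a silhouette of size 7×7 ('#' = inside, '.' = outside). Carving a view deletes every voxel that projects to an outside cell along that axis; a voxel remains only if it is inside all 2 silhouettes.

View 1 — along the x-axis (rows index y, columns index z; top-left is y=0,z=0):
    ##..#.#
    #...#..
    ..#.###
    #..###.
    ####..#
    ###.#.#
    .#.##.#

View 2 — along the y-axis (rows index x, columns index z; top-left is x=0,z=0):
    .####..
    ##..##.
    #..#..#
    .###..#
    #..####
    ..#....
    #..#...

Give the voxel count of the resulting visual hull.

93 voxels

initial block: 7^3 = 343
[1] x-view keeps 28 columns → grid now 196
[2] y-view keeps 23 columns → grid now 93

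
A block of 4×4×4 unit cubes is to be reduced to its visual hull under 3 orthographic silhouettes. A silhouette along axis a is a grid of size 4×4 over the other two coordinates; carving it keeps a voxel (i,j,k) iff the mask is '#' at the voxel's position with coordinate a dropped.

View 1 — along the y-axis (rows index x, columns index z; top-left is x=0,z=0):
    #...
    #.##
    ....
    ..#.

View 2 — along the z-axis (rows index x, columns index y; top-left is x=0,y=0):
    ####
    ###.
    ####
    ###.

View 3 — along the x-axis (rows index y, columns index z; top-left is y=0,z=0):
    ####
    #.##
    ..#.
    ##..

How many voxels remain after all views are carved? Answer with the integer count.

start: 4×4×4 = 64 voxels
[1] y-view keeps 5 columns → grid now 20
[2] z-view keeps 14 columns → grid now 16
[3] x-view keeps 10 columns → grid now 13

remaining voxels: 13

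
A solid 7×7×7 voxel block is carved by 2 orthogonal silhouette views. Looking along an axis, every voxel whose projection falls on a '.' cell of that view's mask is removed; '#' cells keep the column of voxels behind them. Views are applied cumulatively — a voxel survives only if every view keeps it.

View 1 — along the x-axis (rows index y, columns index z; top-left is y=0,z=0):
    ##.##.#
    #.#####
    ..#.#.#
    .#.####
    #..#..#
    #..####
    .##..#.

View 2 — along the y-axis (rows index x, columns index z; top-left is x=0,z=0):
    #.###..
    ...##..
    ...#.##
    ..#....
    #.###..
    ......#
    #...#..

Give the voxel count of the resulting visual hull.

voxel count = 77

before carving: 343 voxels (7×7×7)
carve view 1 (along x, YZ-mask fill 30/49): 210 voxels remain
carve view 2 (along y, XZ-mask fill 17/49): 77 voxels remain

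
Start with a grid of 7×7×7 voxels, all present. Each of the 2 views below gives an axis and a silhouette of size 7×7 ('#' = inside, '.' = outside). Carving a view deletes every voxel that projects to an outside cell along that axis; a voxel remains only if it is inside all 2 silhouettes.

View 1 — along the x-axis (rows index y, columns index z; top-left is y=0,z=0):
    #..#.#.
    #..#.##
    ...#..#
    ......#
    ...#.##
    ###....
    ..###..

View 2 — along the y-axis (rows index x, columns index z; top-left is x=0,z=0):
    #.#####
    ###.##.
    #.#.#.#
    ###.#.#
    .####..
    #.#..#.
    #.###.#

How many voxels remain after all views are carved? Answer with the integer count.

start: 7×7×7 = 343 voxels
after view 1 [x-axis, 19 of 49 cells solid] → remaining = 133
after view 2 [y-axis, 32 of 49 cells solid] → remaining = 81

81 voxels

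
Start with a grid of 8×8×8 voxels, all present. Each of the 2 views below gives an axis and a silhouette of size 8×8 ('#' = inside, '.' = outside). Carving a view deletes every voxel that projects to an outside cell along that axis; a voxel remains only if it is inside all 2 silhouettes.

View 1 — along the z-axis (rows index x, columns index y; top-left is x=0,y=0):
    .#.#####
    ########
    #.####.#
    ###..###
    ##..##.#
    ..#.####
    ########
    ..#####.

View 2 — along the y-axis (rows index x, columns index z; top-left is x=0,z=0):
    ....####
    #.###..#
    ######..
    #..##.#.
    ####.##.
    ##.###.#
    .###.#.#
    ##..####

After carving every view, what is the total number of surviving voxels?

full grid |V| = 512
carve view 1 (along z, XY-mask fill 49/64): 392 voxels remain
carve view 2 (along y, XZ-mask fill 42/64): 254 voxels remain

254 voxels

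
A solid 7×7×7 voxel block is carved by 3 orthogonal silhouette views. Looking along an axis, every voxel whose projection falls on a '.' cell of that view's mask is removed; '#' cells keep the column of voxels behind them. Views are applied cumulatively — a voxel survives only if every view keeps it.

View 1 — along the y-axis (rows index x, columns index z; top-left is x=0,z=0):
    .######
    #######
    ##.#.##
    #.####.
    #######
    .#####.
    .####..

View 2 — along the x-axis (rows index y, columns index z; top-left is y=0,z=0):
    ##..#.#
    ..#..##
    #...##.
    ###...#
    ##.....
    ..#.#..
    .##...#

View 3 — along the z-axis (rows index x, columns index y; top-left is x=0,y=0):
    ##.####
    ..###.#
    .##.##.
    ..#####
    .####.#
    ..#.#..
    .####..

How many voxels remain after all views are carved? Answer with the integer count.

full grid |V| = 343
after view 1 [y-axis, 39 of 49 cells solid] → remaining = 273
after view 2 [x-axis, 21 of 49 cells solid] → remaining = 110
after view 3 [z-axis, 30 of 49 cells solid] → remaining = 65

remaining voxels: 65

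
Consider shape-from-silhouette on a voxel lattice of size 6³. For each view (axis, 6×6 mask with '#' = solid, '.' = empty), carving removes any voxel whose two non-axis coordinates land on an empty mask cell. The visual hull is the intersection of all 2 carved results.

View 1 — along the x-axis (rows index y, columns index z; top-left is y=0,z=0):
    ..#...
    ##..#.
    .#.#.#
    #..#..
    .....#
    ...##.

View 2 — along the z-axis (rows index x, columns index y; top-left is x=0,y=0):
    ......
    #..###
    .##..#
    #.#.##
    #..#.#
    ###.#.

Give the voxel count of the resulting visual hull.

initial block: 6^3 = 216
carve view 1 (along x, YZ-mask fill 12/36): 72 voxels remain
carve view 2 (along z, XY-mask fill 18/36): 34 voxels remain

remaining voxels: 34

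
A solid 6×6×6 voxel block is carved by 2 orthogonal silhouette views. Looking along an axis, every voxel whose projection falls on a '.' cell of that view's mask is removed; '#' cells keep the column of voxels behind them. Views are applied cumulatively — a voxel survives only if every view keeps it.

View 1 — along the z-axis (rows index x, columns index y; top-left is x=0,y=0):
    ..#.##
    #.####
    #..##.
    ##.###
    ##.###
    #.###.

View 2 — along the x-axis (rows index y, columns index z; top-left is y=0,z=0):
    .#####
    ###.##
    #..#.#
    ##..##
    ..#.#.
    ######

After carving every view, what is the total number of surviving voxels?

100 voxels

initial block: 6^3 = 216
V1 z: intersect with XY mask (25 set) -- 150 left
V2 x: intersect with YZ mask (25 set) -- 100 left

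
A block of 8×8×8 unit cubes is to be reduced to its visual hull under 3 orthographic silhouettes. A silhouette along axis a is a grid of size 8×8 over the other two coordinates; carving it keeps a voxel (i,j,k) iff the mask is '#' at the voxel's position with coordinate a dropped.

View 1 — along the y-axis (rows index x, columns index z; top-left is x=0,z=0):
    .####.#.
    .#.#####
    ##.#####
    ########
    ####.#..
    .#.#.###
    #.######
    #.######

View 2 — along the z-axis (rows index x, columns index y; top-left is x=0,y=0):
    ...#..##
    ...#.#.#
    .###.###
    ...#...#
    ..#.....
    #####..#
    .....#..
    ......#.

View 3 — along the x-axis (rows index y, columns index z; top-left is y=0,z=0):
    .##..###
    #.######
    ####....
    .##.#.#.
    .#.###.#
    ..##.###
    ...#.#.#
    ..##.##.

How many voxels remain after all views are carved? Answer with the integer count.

voxel count = 79

full grid |V| = 512
carve view 1 (along y, XZ-mask fill 50/64): 400 voxels remain
carve view 2 (along z, XY-mask fill 23/64): 140 voxels remain
carve view 3 (along x, YZ-mask fill 37/64): 79 voxels remain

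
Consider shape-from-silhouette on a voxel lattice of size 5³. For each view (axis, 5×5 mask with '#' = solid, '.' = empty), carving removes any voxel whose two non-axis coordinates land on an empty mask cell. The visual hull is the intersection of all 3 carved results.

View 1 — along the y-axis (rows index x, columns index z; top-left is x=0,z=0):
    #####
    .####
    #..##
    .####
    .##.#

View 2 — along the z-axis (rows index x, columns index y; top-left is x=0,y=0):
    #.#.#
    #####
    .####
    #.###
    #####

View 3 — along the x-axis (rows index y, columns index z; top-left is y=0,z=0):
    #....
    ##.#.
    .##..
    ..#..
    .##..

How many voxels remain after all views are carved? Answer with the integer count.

|visual hull| = 25

initial block: 5^3 = 125
V1 y: intersect with XZ mask (19 set) -- 95 left
V2 z: intersect with XY mask (21 set) -- 78 left
V3 x: intersect with YZ mask (9 set) -- 25 left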